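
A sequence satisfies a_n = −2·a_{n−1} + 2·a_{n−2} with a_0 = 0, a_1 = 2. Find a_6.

With companion matrix A = [[−2, 2], [1, 0]], [a_n, a_{n−1}]ᵀ = A·[a_{n−1}, a_{n−2}]ᵀ, so [a_6, a_5]ᵀ = A^5·[a_1, a_0]ᵀ.
A^5 = [[−120, 88], [44, −32]], giving [a_6, a_5]ᵀ = [[−240], [88]].

−240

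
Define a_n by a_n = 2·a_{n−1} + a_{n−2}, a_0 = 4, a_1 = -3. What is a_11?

With companion matrix Q = [[2, 1], [1, 0]], [a_n, a_{n−1}]ᵀ = Q·[a_{n−1}, a_{n−2}]ᵀ, so [a_11, a_10]ᵀ = Q^10·[a_1, a_0]ᵀ.
Q^10 = [[5741, 2378], [2378, 985]], giving [a_11, a_10]ᵀ = [[-7711], [-3194]].

-7711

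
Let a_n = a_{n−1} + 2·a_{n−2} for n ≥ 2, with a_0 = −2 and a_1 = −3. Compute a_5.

With companion matrix C = [[1, 2], [1, 0]], [a_n, a_{n−1}]ᵀ = C·[a_{n−1}, a_{n−2}]ᵀ, so [a_5, a_4]ᵀ = C⁴·[a_1, a_0]ᵀ.
C⁴ = [[11, 10], [5, 6]], giving [a_5, a_4]ᵀ = [[−53], [−27]].

−53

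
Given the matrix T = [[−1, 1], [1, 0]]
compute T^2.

[[2, −1], [−1, 1]]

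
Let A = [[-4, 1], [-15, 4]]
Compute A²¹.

[[-4, 1], [-15, 4]]

A² = I (check: tr A = 0 and det A = -1), so A²¹ = A since 21 is odd.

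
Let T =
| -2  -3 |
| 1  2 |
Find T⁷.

T² = I (check: tr T = 0 and det T = -1), so T⁷ = T since 7 is odd.

[[-2, -3], [1, 2]]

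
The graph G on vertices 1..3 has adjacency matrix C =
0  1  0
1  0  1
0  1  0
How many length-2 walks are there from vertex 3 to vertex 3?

1

The number of length-2 walks from vertex 3 to vertex 3 is entry (3,3) of C^2, where C is the adjacency matrix.
C^2 = [[1, 0, 1], [0, 2, 0], [1, 0, 1]]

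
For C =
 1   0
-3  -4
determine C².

[[1, 0], [9, 16]]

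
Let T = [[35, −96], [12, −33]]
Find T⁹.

tr T = 2 and det T = −3, so the characteristic polynomial is λ² − (2)λ + (−3) with roots −1 and 3.
Eigenvectors give P = [[−8, 3], [−3, 1]] with P⁻¹ = [[1, −3], [3, −8]], and T = P·diag(−1, 3)·P⁻¹.
Then T⁹ = P·diag(−1, 19683)·P⁻¹ = [[8, 59049], [3, 19683]] · [[1, −3], [3, −8]] = [[177155, −472416], [59052, −157473]].

[[177155, −472416], [59052, −157473]]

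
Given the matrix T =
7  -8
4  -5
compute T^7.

[[4375, -4376], [2188, -2189]]

tr T = 2 and det T = -3, so the characteristic polynomial is λ² − (2)λ + (-3) with roots 3 and -1.
Eigenvectors give P = [[-2, 1], [-1, 1]] with P⁻¹ = [[-1, 1], [-1, 2]], and T = P·diag(3, -1)·P⁻¹.
Then T^7 = P·diag(2187, -1)·P⁻¹ = [[-4374, -1], [-2187, -1]] · [[-1, 1], [-1, 2]] = [[4375, -4376], [2188, -2189]].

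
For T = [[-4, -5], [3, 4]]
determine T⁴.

[[1, 0], [0, 1]]

T² = I (check: tr T = 0 and det T = -1), so T⁴ = I since 4 is even.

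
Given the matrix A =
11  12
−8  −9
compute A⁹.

tr A = 2 and det A = −3, so the characteristic polynomial is λ² − (2)λ + (−3) with roots 3 and −1.
Eigenvectors give P = [[3, −1], [−2, 1]] with P⁻¹ = [[1, 1], [2, 3]], and A = P·diag(3, −1)·P⁻¹.
Then A⁹ = P·diag(19683, −1)·P⁻¹ = [[59049, 1], [−39366, −1]] · [[1, 1], [2, 3]] = [[59051, 59052], [−39368, −39369]].

[[59051, 59052], [−39368, −39369]]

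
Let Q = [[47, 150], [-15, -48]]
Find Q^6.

[[-5921, -19950], [1995, 6714]]

tr Q = -1 and det Q = -6, so the characteristic polynomial is λ² − (-1)λ + (-6) with roots -3 and 2.
Eigenvectors give P = [[-3, 10], [1, -3]] with P⁻¹ = [[3, 10], [1, 3]], and Q = P·diag(-3, 2)·P⁻¹.
Then Q^6 = P·diag(729, 64)·P⁻¹ = [[-2187, 640], [729, -192]] · [[3, 10], [1, 3]] = [[-5921, -19950], [1995, 6714]].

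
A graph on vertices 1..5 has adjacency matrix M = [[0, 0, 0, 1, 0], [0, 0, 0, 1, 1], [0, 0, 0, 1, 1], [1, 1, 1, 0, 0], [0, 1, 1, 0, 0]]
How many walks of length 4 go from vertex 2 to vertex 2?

The number of length-4 walks from vertex 2 to vertex 2 is entry (2,2) of M^4, where M is the adjacency matrix.
M^2 = [[1, 1, 1, 0, 0], [1, 2, 2, 0, 0], [1, 2, 2, 0, 0], [0, 0, 0, 3, 2], [0, 0, 0, 2, 2]]
M^3 = [[0, 0, 0, 3, 2], [0, 0, 0, 5, 4], [0, 0, 0, 5, 4], [3, 5, 5, 0, 0], [2, 4, 4, 0, 0]]
M^4 = [[3, 5, 5, 0, 0], [5, 9, 9, 0, 0], [5, 9, 9, 0, 0], [0, 0, 0, 13, 10], [0, 0, 0, 10, 8]]

9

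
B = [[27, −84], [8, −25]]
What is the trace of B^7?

2186

tr B = 2 and det B = −3, so the characteristic polynomial is λ² − (2)λ + (−3) with roots 3 and −1.
Eigenvectors give P = [[7, −3], [2, −1]] with P⁻¹ = [[1, −3], [2, −7]], and B = P·diag(3, −1)·P⁻¹.
Then B^7 = P·diag(2187, −1)·P⁻¹ = [[15309, 3], [4374, 1]] · [[1, −3], [2, −7]] = [[15315, −45948], [4376, −13129]].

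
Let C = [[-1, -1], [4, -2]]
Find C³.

C² = [[-3, 3], [-12, 0]]
C³ = [[15, -3], [12, 12]]

[[15, -3], [12, 12]]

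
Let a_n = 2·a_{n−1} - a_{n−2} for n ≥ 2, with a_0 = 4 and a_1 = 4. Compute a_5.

4

With companion matrix B = [[2, -1], [1, 0]], [a_n, a_{n−1}]ᵀ = B·[a_{n−1}, a_{n−2}]ᵀ, so [a_5, a_4]ᵀ = B^4·[a_1, a_0]ᵀ.
B^4 = [[5, -4], [4, -3]], giving [a_5, a_4]ᵀ = [[4], [4]].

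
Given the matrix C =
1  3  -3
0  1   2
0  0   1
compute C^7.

[[1, 21, 105], [0, 1, 14], [0, 0, 1]]

C = I + N where N = [[0, 3, -3], [0, 0, 2], [0, 0, 0]] is strictly upper-triangular, so N^3 = 0.
(I + N)^7 = I + 7·N + 21·N^2 = [[1, 21, 105], [0, 1, 14], [0, 0, 1]].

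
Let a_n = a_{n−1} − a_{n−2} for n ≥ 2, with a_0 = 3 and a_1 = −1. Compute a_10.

With companion matrix T = [[1, −1], [1, 0]], [a_n, a_{n−1}]ᵀ = T·[a_{n−1}, a_{n−2}]ᵀ, so [a_10, a_9]ᵀ = T⁹·[a_1, a_0]ᵀ.
T⁹ = [[−1, 0], [0, −1]], giving [a_10, a_9]ᵀ = [[1], [−3]].

1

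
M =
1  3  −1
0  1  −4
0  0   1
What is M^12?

[[1, 36, −804], [0, 1, −48], [0, 0, 1]]

M = I + N where N = [[0, 3, −1], [0, 0, −4], [0, 0, 0]] is strictly upper-triangular, so N^3 = 0.
(I + N)^12 = I + 12·N + 66·N^2 = [[1, 36, −804], [0, 1, −48], [0, 0, 1]].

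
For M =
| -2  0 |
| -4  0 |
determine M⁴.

[[16, 0], [32, 0]]

M² = [[4, 0], [8, 0]]
M³ = [[-8, 0], [-16, 0]]
M⁴ = [[16, 0], [32, 0]]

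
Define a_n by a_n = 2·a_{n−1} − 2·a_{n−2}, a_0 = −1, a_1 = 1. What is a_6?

With companion matrix T = [[2, −2], [1, 0]], [a_n, a_{n−1}]ᵀ = T·[a_{n−1}, a_{n−2}]ᵀ, so [a_6, a_5]ᵀ = T⁵·[a_1, a_0]ᵀ.
T⁵ = [[−8, 8], [−4, 0]], giving [a_6, a_5]ᵀ = [[−16], [−4]].

−16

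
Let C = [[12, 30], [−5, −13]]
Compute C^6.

[[−1266, −3990], [665, 2059]]

tr C = −1 and det C = −6, so the characteristic polynomial is λ² − (−1)λ + (−6) with roots −3 and 2.
Eigenvectors give P = [[−2, −3], [1, 1]] with P⁻¹ = [[1, 3], [−1, −2]], and C = P·diag(−3, 2)·P⁻¹.
Then C^6 = P·diag(729, 64)·P⁻¹ = [[−1458, −192], [729, 64]] · [[1, 3], [−1, −2]] = [[−1266, −3990], [665, 2059]].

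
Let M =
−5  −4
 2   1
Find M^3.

[[−53, −52], [26, 25]]

tr M = −4 and det M = 3, so the characteristic polynomial is λ² − (−4)λ + (3) with roots −3 and −1.
Eigenvectors give P = [[−2, −1], [1, 1]] with P⁻¹ = [[−1, −1], [1, 2]], and M = P·diag(−3, −1)·P⁻¹.
Then M^3 = P·diag(−27, −1)·P⁻¹ = [[54, 1], [−27, −1]] · [[−1, −1], [1, 2]] = [[−53, −52], [26, 25]].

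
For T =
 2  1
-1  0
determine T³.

[[4, 3], [-3, -2]]

T² = [[3, 2], [-2, -1]]
T³ = [[4, 3], [-3, -2]]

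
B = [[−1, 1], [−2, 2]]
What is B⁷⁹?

[[−1, 1], [−2, 2]]

B² = B (a projection; rank 1, trace 1), so B⁷⁹ = B.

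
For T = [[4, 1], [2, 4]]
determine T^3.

T^2 = [[18, 8], [16, 18]]
T^3 = [[88, 50], [100, 88]]

[[88, 50], [100, 88]]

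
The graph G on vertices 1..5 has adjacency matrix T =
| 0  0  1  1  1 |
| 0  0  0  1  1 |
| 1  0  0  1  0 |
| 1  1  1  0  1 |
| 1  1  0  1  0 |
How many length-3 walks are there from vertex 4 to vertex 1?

7

The number of length-3 walks from vertex 4 to vertex 1 is entry (4,1) of T^3, where T is the adjacency matrix.
T^2 = [[3, 2, 1, 2, 1], [2, 2, 1, 1, 1], [1, 1, 2, 1, 2], [2, 1, 1, 4, 2], [1, 1, 2, 2, 3]]
T^3 = [[4, 3, 5, 7, 7], [3, 2, 3, 6, 5], [5, 3, 2, 6, 3], [7, 6, 6, 6, 7], [7, 5, 3, 7, 4]]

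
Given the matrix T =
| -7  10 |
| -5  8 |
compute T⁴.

tr T = 1 and det T = -6, so the characteristic polynomial is λ² − (1)λ + (-6) with roots 3 and -2.
Eigenvectors give P = [[-1, 2], [-1, 1]] with P⁻¹ = [[1, -2], [1, -1]], and T = P·diag(3, -2)·P⁻¹.
Then T⁴ = P·diag(81, 16)·P⁻¹ = [[-81, 32], [-81, 16]] · [[1, -2], [1, -1]] = [[-49, 130], [-65, 146]].

[[-49, 130], [-65, 146]]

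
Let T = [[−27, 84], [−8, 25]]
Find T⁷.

tr T = −2 and det T = −3, so the characteristic polynomial is λ² − (−2)λ + (−3) with roots −3 and 1.
Eigenvectors give P = [[7, −3], [2, −1]] with P⁻¹ = [[1, −3], [2, −7]], and T = P·diag(−3, 1)·P⁻¹.
Then T⁷ = P·diag(−2187, 1)·P⁻¹ = [[−15309, −3], [−4374, −1]] · [[1, −3], [2, −7]] = [[−15315, 45948], [−4376, 13129]].

[[−15315, 45948], [−4376, 13129]]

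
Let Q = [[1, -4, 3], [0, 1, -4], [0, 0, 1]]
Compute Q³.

[[1, -12, 57], [0, 1, -12], [0, 0, 1]]

Q = I + N where N = [[0, -4, 3], [0, 0, -4], [0, 0, 0]] is strictly upper-triangular, so N³ = 0.
(I + N)³ = I + 3·N + 3·N² = [[1, -12, 57], [0, 1, -12], [0, 0, 1]].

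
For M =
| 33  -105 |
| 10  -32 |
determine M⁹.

[[140853, -424095], [40390, -121682]]

tr M = 1 and det M = -6, so the characteristic polynomial is λ² − (1)λ + (-6) with roots 3 and -2.
Eigenvectors give P = [[7, 3], [2, 1]] with P⁻¹ = [[1, -3], [-2, 7]], and M = P·diag(3, -2)·P⁻¹.
Then M⁹ = P·diag(19683, -512)·P⁻¹ = [[137781, -1536], [39366, -512]] · [[1, -3], [-2, 7]] = [[140853, -424095], [40390, -121682]].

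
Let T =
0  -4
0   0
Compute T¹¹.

[[0, 0], [0, 0]]

T is strictly triangular, hence nilpotent: T² = 0, so T¹¹ = 0.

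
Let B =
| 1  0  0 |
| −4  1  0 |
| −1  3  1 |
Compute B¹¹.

B = I + N where N = [[0, 0, 0], [−4, 0, 0], [−1, 3, 0]] is strictly lower-triangular, so N³ = 0.
(I + N)¹¹ = I + 11·N + 55·N² = [[1, 0, 0], [−44, 1, 0], [−671, 33, 1]].

[[1, 0, 0], [−44, 1, 0], [−671, 33, 1]]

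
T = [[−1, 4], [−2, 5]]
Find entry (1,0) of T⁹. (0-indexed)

−19682

tr T = 4 and det T = 3, so the characteristic polynomial is λ² − (4)λ + (3) with roots 3 and 1.
Eigenvectors give P = [[−1, 2], [−1, 1]] with P⁻¹ = [[1, −2], [1, −1]], and T = P·diag(3, 1)·P⁻¹.
Then T⁹ = P·diag(19683, 1)·P⁻¹ = [[−19683, 2], [−19683, 1]] · [[1, −2], [1, −1]] = [[−19681, 39364], [−19682, 39365]].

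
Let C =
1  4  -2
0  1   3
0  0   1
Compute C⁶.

[[1, 24, 168], [0, 1, 18], [0, 0, 1]]

C = I + N where N = [[0, 4, -2], [0, 0, 3], [0, 0, 0]] is strictly upper-triangular, so N³ = 0.
(I + N)⁶ = I + 6·N + 15·N² = [[1, 24, 168], [0, 1, 18], [0, 0, 1]].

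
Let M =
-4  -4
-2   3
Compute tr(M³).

M² = [[24, 4], [2, 17]]
M³ = [[-104, -84], [-42, 43]]

-61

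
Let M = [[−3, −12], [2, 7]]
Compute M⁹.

[[−39363, −118092], [19682, 59047]]

tr M = 4 and det M = 3, so the characteristic polynomial is λ² − (4)λ + (3) with roots 1 and 3.
Eigenvectors give P = [[3, 2], [−1, −1]] with P⁻¹ = [[1, 2], [−1, −3]], and M = P·diag(1, 3)·P⁻¹.
Then M⁹ = P·diag(1, 19683)·P⁻¹ = [[3, 39366], [−1, −19683]] · [[1, 2], [−1, −3]] = [[−39363, −118092], [19682, 59047]].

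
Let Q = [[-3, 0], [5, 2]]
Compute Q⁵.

[[-243, 0], [275, 32]]

tr Q = -1 and det Q = -6, so the characteristic polynomial is λ² − (-1)λ + (-6) with roots 2 and -3.
Eigenvectors give P = [[0, 1], [-1, -1]] with P⁻¹ = [[-1, -1], [1, 0]], and Q = P·diag(2, -3)·P⁻¹.
Then Q⁵ = P·diag(32, -243)·P⁻¹ = [[0, -243], [-32, 243]] · [[-1, -1], [1, 0]] = [[-243, 0], [275, 32]].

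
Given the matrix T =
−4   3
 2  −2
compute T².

[[22, −18], [−12, 10]]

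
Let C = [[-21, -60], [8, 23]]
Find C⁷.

[[-10941, -32820], [4376, 13127]]

tr C = 2 and det C = -3, so the characteristic polynomial is λ² − (2)λ + (-3) with roots -1 and 3.
Eigenvectors give P = [[-3, -5], [1, 2]] with P⁻¹ = [[-2, -5], [1, 3]], and C = P·diag(-1, 3)·P⁻¹.
Then C⁷ = P·diag(-1, 2187)·P⁻¹ = [[3, -10935], [-1, 4374]] · [[-2, -5], [1, 3]] = [[-10941, -32820], [4376, 13127]].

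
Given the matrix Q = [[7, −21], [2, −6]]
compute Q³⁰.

[[7, −21], [2, −6]]

Q² = Q (a projection; rank 1, trace 1), so Q³⁰ = Q.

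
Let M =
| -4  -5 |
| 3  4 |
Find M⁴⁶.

M² = I (check: tr M = 0 and det M = -1), so M⁴⁶ = I since 46 is even.

[[1, 0], [0, 1]]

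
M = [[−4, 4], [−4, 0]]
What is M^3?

M^2 = [[0, −16], [16, −16]]
M^3 = [[64, 0], [0, 64]]

[[64, 0], [0, 64]]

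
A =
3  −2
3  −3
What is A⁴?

A² = [[3, 0], [0, 3]]
A³ = [[9, −6], [9, −9]]
A⁴ = [[9, 0], [0, 9]]

[[9, 0], [0, 9]]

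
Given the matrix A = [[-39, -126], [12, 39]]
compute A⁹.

tr A = 0 and det A = -9, so the characteristic polynomial is λ² − (0)λ + (-9) with roots -3 and 3.
Eigenvectors give P = [[-7, 3], [2, -1]] with P⁻¹ = [[-1, -3], [-2, -7]], and A = P·diag(-3, 3)·P⁻¹.
Then A⁹ = P·diag(-19683, 19683)·P⁻¹ = [[137781, 59049], [-39366, -19683]] · [[-1, -3], [-2, -7]] = [[-255879, -826686], [78732, 255879]].

[[-255879, -826686], [78732, 255879]]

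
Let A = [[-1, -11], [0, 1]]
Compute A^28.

[[1, 0], [0, 1]]

A² = I (check: tr A = 0 and det A = -1), so A^28 = I since 28 is even.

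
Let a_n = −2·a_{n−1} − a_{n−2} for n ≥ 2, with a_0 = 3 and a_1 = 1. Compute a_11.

With companion matrix B = [[−2, −1], [1, 0]], [a_n, a_{n−1}]ᵀ = B·[a_{n−1}, a_{n−2}]ᵀ, so [a_11, a_10]ᵀ = B^10·[a_1, a_0]ᵀ.
B^10 = [[11, 10], [−10, −9]], giving [a_11, a_10]ᵀ = [[41], [−37]].

41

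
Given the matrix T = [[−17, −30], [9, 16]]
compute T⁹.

[[−3077, −5130], [1539, 2566]]

tr T = −1 and det T = −2, so the characteristic polynomial is λ² − (−1)λ + (−2) with roots 1 and −2.
Eigenvectors give P = [[−5, −2], [3, 1]] with P⁻¹ = [[1, 2], [−3, −5]], and T = P·diag(1, −2)·P⁻¹.
Then T⁹ = P·diag(1, −512)·P⁻¹ = [[−5, 1024], [3, −512]] · [[1, 2], [−3, −5]] = [[−3077, −5130], [1539, 2566]].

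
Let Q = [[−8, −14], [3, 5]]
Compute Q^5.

[[−218, −434], [93, 185]]

tr Q = −3 and det Q = 2, so the characteristic polynomial is λ² − (−3)λ + (2) with roots −1 and −2.
Eigenvectors give P = [[2, 7], [−1, −3]] with P⁻¹ = [[−3, −7], [1, 2]], and Q = P·diag(−1, −2)·P⁻¹.
Then Q^5 = P·diag(−1, −32)·P⁻¹ = [[−2, −224], [1, 96]] · [[−3, −7], [1, 2]] = [[−218, −434], [93, 185]].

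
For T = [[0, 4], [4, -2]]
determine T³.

[[-32, 80], [80, -72]]

T² = [[16, -8], [-8, 20]]
T³ = [[-32, 80], [80, -72]]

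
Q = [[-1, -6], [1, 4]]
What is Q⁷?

tr Q = 3 and det Q = 2, so the characteristic polynomial is λ² − (3)λ + (2) with roots 1 and 2.
Eigenvectors give P = [[-3, -2], [1, 1]] with P⁻¹ = [[-1, -2], [1, 3]], and Q = P·diag(1, 2)·P⁻¹.
Then Q⁷ = P·diag(1, 128)·P⁻¹ = [[-3, -256], [1, 128]] · [[-1, -2], [1, 3]] = [[-253, -762], [127, 382]].

[[-253, -762], [127, 382]]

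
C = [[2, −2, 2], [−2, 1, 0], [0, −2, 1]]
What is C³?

[[36, −38, 22], [−22, 25, −16], [16, −14, 9]]

C² = [[8, −10, 6], [−6, 5, −4], [4, −4, 1]]
C³ = [[36, −38, 22], [−22, 25, −16], [16, −14, 9]]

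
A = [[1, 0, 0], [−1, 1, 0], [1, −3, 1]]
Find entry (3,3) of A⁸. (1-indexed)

1

A = I + N where N = [[0, 0, 0], [−1, 0, 0], [1, −3, 0]] is strictly lower-triangular, so N³ = 0.
(I + N)⁸ = I + 8·N + 28·N² = [[1, 0, 0], [−8, 1, 0], [92, −24, 1]].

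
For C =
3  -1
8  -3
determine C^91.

C² = I (check: tr C = 0 and det C = -1), so C^91 = C since 91 is odd.

[[3, -1], [8, -3]]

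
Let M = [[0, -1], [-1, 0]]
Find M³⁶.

M² = I (check: tr M = 0 and det M = -1), so M³⁶ = I since 36 is even.

[[1, 0], [0, 1]]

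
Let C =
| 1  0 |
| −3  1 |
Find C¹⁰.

[[1, 0], [−30, 1]]

C = I + N where N = [[0, 0], [−3, 0]] is strictly lower-triangular, so N² = 0.
(I + N)¹⁰ = I + 10·N = [[1, 0], [−30, 1]].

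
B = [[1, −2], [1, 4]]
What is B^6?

tr B = 5 and det B = 6, so the characteristic polynomial is λ² − (5)λ + (6) with roots 2 and 3.
Eigenvectors give P = [[−2, −1], [1, 1]] with P⁻¹ = [[−1, −1], [1, 2]], and B = P·diag(2, 3)·P⁻¹.
Then B^6 = P·diag(64, 729)·P⁻¹ = [[−128, −729], [64, 729]] · [[−1, −1], [1, 2]] = [[−601, −1330], [665, 1394]].

[[−601, −1330], [665, 1394]]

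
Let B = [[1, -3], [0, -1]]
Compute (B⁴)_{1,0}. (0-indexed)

B² = [[1, 0], [0, 1]]
B³ = [[1, -3], [0, -1]]
B⁴ = [[1, 0], [0, 1]]

0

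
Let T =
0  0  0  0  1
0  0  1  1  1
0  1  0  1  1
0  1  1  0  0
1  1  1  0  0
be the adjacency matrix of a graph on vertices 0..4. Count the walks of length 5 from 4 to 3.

20

The number of length-5 walks from vertex 4 to vertex 3 is entry (4,3) of T^5, where T is the adjacency matrix.
T^2 = [[1, 1, 1, 0, 0], [1, 3, 2, 1, 1], [1, 2, 3, 1, 1], [0, 1, 1, 2, 2], [0, 1, 1, 2, 3]]
T^3 = [[0, 1, 1, 2, 3], [1, 4, 5, 5, 6], [1, 5, 4, 5, 6], [2, 5, 5, 2, 2], [3, 6, 6, 2, 2]]
T^4 = [[3, 6, 6, 2, 2], [6, 16, 15, 9, 10], [6, 15, 16, 9, 10], [2, 9, 9, 10, 12], [2, 10, 10, 12, 15]]
T^5 = [[2, 10, 10, 12, 15], [10, 34, 35, 31, 37], [10, 35, 34, 31, 37], [12, 31, 31, 18, 20], [15, 37, 37, 20, 22]]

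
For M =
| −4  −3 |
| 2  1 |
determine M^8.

[[766, 765], [−510, −509]]

tr M = −3 and det M = 2, so the characteristic polynomial is λ² − (−3)λ + (2) with roots −2 and −1.
Eigenvectors give P = [[3, −1], [−2, 1]] with P⁻¹ = [[1, 1], [2, 3]], and M = P·diag(−2, −1)·P⁻¹.
Then M^8 = P·diag(256, 1)·P⁻¹ = [[768, −1], [−512, 1]] · [[1, 1], [2, 3]] = [[766, 765], [−510, −509]].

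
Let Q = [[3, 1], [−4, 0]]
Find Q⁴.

[[−11, 3], [−12, −20]]

Q² = [[5, 3], [−12, −4]]
Q³ = [[3, 5], [−20, −12]]
Q⁴ = [[−11, 3], [−12, −20]]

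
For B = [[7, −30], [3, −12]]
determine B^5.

[[1867, −6330], [633, −2142]]

tr B = −5 and det B = 6, so the characteristic polynomial is λ² − (−5)λ + (6) with roots −2 and −3.
Eigenvectors give P = [[10, 3], [3, 1]] with P⁻¹ = [[1, −3], [−3, 10]], and B = P·diag(−2, −3)·P⁻¹.
Then B^5 = P·diag(−32, −243)·P⁻¹ = [[−320, −729], [−96, −243]] · [[1, −3], [−3, 10]] = [[1867, −6330], [633, −2142]].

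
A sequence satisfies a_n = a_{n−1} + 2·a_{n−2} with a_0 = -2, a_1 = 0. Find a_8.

-172

With companion matrix A = [[1, 2], [1, 0]], [a_n, a_{n−1}]ᵀ = A·[a_{n−1}, a_{n−2}]ᵀ, so [a_8, a_7]ᵀ = A⁷·[a_1, a_0]ᵀ.
A⁷ = [[85, 86], [43, 42]], giving [a_8, a_7]ᵀ = [[-172], [-84]].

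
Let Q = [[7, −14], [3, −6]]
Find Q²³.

Q² = Q (a projection; rank 1, trace 1), so Q²³ = Q.

[[7, −14], [3, −6]]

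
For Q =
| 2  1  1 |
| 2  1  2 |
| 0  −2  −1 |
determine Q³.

Q² = [[6, 1, 3], [6, −1, 2], [−4, 0, −3]]
Q³ = [[14, 1, 5], [10, 1, 2], [−8, 2, −1]]

[[14, 1, 5], [10, 1, 2], [−8, 2, −1]]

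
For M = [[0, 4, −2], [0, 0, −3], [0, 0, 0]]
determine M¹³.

[[0, 0, 0], [0, 0, 0], [0, 0, 0]]

M is strictly triangular, hence nilpotent: M³ = 0, so M¹³ = 0.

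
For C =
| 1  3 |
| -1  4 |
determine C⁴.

C² = [[-2, 15], [-5, 13]]
C³ = [[-17, 54], [-18, 37]]
C⁴ = [[-71, 165], [-55, 94]]

[[-71, 165], [-55, 94]]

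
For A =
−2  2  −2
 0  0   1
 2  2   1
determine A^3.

A^2 = [[0, −8, 4], [2, 2, 1], [−2, 6, −1]]
A^3 = [[8, 8, −4], [−2, 6, −1], [2, −6, 9]]

[[8, 8, −4], [−2, 6, −1], [2, −6, 9]]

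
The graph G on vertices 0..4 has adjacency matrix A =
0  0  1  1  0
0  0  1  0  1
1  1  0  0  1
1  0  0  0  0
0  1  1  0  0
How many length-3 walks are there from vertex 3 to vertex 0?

The number of length-3 walks from vertex 3 to vertex 0 is entry (3,0) of A^3, where A is the adjacency matrix.
A^2 = [[2, 1, 0, 0, 1], [1, 2, 1, 0, 1], [0, 1, 3, 1, 1], [0, 0, 1, 1, 0], [1, 1, 1, 0, 2]]
A^3 = [[0, 1, 4, 2, 1], [1, 2, 4, 1, 3], [4, 4, 2, 0, 4], [2, 1, 0, 0, 1], [1, 3, 4, 1, 2]]

2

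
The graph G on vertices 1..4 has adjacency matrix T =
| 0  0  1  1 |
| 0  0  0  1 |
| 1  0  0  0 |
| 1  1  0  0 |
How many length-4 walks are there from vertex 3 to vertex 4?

The number of length-4 walks from vertex 3 to vertex 4 is entry (3,4) of T⁴, where T is the adjacency matrix.
T² = [[2, 1, 0, 0], [1, 1, 0, 0], [0, 0, 1, 1], [0, 0, 1, 2]]
T³ = [[0, 0, 2, 3], [0, 0, 1, 2], [2, 1, 0, 0], [3, 2, 0, 0]]
T⁴ = [[5, 3, 0, 0], [3, 2, 0, 0], [0, 0, 2, 3], [0, 0, 3, 5]]

3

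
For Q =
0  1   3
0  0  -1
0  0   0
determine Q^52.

[[0, 0, 0], [0, 0, 0], [0, 0, 0]]

Q is strictly triangular, hence nilpotent: Q^3 = 0, so Q^52 = 0.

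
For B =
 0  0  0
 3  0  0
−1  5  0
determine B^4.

[[0, 0, 0], [0, 0, 0], [0, 0, 0]]

B is strictly triangular, hence nilpotent: B^3 = 0, so B^4 = 0.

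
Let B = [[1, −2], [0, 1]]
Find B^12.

B = I + N where N = [[0, −2], [0, 0]] is strictly upper-triangular, so N^2 = 0.
(I + N)^12 = I + 12·N = [[1, −24], [0, 1]].

[[1, −24], [0, 1]]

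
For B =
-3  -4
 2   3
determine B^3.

B² = I (check: tr B = 0 and det B = -1), so B^3 = B since 3 is odd.

[[-3, -4], [2, 3]]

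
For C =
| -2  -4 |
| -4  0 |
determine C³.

C² = [[20, 8], [8, 16]]
C³ = [[-72, -80], [-80, -32]]

[[-72, -80], [-80, -32]]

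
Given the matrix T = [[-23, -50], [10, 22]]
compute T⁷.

tr T = -1 and det T = -6, so the characteristic polynomial is λ² − (-1)λ + (-6) with roots 2 and -3.
Eigenvectors give P = [[-2, -5], [1, 2]] with P⁻¹ = [[2, 5], [-1, -2]], and T = P·diag(2, -3)·P⁻¹.
Then T⁷ = P·diag(128, -2187)·P⁻¹ = [[-256, 10935], [128, -4374]] · [[2, 5], [-1, -2]] = [[-11447, -23150], [4630, 9388]].

[[-11447, -23150], [4630, 9388]]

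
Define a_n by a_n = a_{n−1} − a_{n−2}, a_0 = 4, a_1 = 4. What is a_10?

With companion matrix T = [[1, −1], [1, 0]], [a_n, a_{n−1}]ᵀ = T·[a_{n−1}, a_{n−2}]ᵀ, so [a_10, a_9]ᵀ = T⁹·[a_1, a_0]ᵀ.
T⁹ = [[−1, 0], [0, −1]], giving [a_10, a_9]ᵀ = [[−4], [−4]].

−4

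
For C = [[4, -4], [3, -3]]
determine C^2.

[[4, -4], [3, -3]]

C² = C (a projection; rank 1, trace 1), so C^2 = C.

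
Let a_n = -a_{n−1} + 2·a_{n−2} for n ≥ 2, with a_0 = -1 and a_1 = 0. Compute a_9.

170

With companion matrix T = [[-1, 2], [1, 0]], [a_n, a_{n−1}]ᵀ = T·[a_{n−1}, a_{n−2}]ᵀ, so [a_9, a_8]ᵀ = T⁸·[a_1, a_0]ᵀ.
T⁸ = [[171, -170], [-85, 86]], giving [a_9, a_8]ᵀ = [[170], [-86]].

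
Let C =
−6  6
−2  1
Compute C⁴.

tr C = −5 and det C = 6, so the characteristic polynomial is λ² − (−5)λ + (6) with roots −3 and −2.
Eigenvectors give P = [[2, −3], [1, −2]] with P⁻¹ = [[2, −3], [1, −2]], and C = P·diag(−3, −2)·P⁻¹.
Then C⁴ = P·diag(81, 16)·P⁻¹ = [[162, −48], [81, −32]] · [[2, −3], [1, −2]] = [[276, −390], [130, −179]].

[[276, −390], [130, −179]]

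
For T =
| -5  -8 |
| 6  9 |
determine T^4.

tr T = 4 and det T = 3, so the characteristic polynomial is λ² − (4)λ + (3) with roots 1 and 3.
Eigenvectors give P = [[-4, 1], [3, -1]] with P⁻¹ = [[-1, -1], [-3, -4]], and T = P·diag(1, 3)·P⁻¹.
Then T^4 = P·diag(1, 81)·P⁻¹ = [[-4, 81], [3, -81]] · [[-1, -1], [-3, -4]] = [[-239, -320], [240, 321]].

[[-239, -320], [240, 321]]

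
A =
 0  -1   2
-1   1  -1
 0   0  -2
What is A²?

[[1, -1, -3], [-1, 2, -1], [0, 0, 4]]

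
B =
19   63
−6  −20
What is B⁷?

tr B = −1 and det B = −2, so the characteristic polynomial is λ² − (−1)λ + (−2) with roots −2 and 1.
Eigenvectors give P = [[−3, 7], [1, −2]] with P⁻¹ = [[2, 7], [1, 3]], and B = P·diag(−2, 1)·P⁻¹.
Then B⁷ = P·diag(−128, 1)·P⁻¹ = [[384, 7], [−128, −2]] · [[2, 7], [1, 3]] = [[775, 2709], [−258, −902]].

[[775, 2709], [−258, −902]]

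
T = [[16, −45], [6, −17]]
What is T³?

tr T = −1 and det T = −2, so the characteristic polynomial is λ² − (−1)λ + (−2) with roots −2 and 1.
Eigenvectors give P = [[−5, 3], [−2, 1]] with P⁻¹ = [[1, −3], [2, −5]], and T = P·diag(−2, 1)·P⁻¹.
Then T³ = P·diag(−8, 1)·P⁻¹ = [[40, 3], [16, 1]] · [[1, −3], [2, −5]] = [[46, −135], [18, −53]].

[[46, −135], [18, −53]]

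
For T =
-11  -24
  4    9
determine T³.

tr T = -2 and det T = -3, so the characteristic polynomial is λ² − (-2)λ + (-3) with roots 1 and -3.
Eigenvectors give P = [[2, -3], [-1, 1]] with P⁻¹ = [[-1, -3], [-1, -2]], and T = P·diag(1, -3)·P⁻¹.
Then T³ = P·diag(1, -27)·P⁻¹ = [[2, 81], [-1, -27]] · [[-1, -3], [-1, -2]] = [[-83, -168], [28, 57]].

[[-83, -168], [28, 57]]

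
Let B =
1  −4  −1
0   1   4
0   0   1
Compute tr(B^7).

B = I + N where N = [[0, −4, −1], [0, 0, 4], [0, 0, 0]] is strictly upper-triangular, so N^3 = 0.
(I + N)^7 = I + 7·N + 21·N^2 = [[1, −28, −343], [0, 1, 28], [0, 0, 1]].

3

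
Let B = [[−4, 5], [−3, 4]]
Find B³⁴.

[[1, 0], [0, 1]]

B² = I (check: tr B = 0 and det B = −1), so B³⁴ = I since 34 is even.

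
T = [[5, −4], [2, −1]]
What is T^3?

tr T = 4 and det T = 3, so the characteristic polynomial is λ² − (4)λ + (3) with roots 1 and 3.
Eigenvectors give P = [[−1, −2], [−1, −1]] with P⁻¹ = [[1, −2], [−1, 1]], and T = P·diag(1, 3)·P⁻¹.
Then T^3 = P·diag(1, 27)·P⁻¹ = [[−1, −54], [−1, −27]] · [[1, −2], [−1, 1]] = [[53, −52], [26, −25]].

[[53, −52], [26, −25]]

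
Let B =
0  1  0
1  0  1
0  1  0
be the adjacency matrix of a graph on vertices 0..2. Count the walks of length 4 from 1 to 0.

0

The number of length-4 walks from vertex 1 to vertex 0 is entry (1,0) of B^4, where B is the adjacency matrix.
B^2 = [[1, 0, 1], [0, 2, 0], [1, 0, 1]]
B^3 = [[0, 2, 0], [2, 0, 2], [0, 2, 0]]
B^4 = [[2, 0, 2], [0, 4, 0], [2, 0, 2]]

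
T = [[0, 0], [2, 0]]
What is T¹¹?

T is strictly triangular, hence nilpotent: T² = 0, so T¹¹ = 0.

[[0, 0], [0, 0]]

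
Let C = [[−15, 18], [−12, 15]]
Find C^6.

tr C = 0 and det C = −9, so the characteristic polynomial is λ² − (0)λ + (−9) with roots −3 and 3.
Eigenvectors give P = [[3, −1], [2, −1]] with P⁻¹ = [[1, −1], [2, −3]], and C = P·diag(−3, 3)·P⁻¹.
Then C^6 = P·diag(729, 729)·P⁻¹ = [[2187, −729], [1458, −729]] · [[1, −1], [2, −3]] = [[729, 0], [0, 729]].

[[729, 0], [0, 729]]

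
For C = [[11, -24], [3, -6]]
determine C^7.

tr C = 5 and det C = 6, so the characteristic polynomial is λ² − (5)λ + (6) with roots 3 and 2.
Eigenvectors give P = [[3, -8], [1, -3]] with P⁻¹ = [[3, -8], [1, -3]], and C = P·diag(3, 2)·P⁻¹.
Then C^7 = P·diag(2187, 128)·P⁻¹ = [[6561, -1024], [2187, -384]] · [[3, -8], [1, -3]] = [[18659, -49416], [6177, -16344]].

[[18659, -49416], [6177, -16344]]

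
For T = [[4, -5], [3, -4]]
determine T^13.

[[4, -5], [3, -4]]

T² = I (check: tr T = 0 and det T = -1), so T^13 = T since 13 is odd.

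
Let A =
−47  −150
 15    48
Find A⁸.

[[−56489, −189150], [18915, 63306]]

tr A = 1 and det A = −6, so the characteristic polynomial is λ² − (1)λ + (−6) with roots −2 and 3.
Eigenvectors give P = [[10, 3], [−3, −1]] with P⁻¹ = [[1, 3], [−3, −10]], and A = P·diag(−2, 3)·P⁻¹.
Then A⁸ = P·diag(256, 6561)·P⁻¹ = [[2560, 19683], [−768, −6561]] · [[1, 3], [−3, −10]] = [[−56489, −189150], [18915, 63306]].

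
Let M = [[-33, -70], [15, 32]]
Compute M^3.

tr M = -1 and det M = -6, so the characteristic polynomial is λ² − (-1)λ + (-6) with roots -3 and 2.
Eigenvectors give P = [[7, -2], [-3, 1]] with P⁻¹ = [[1, 2], [3, 7]], and M = P·diag(-3, 2)·P⁻¹.
Then M^3 = P·diag(-27, 8)·P⁻¹ = [[-189, -16], [81, 8]] · [[1, 2], [3, 7]] = [[-237, -490], [105, 218]].

[[-237, -490], [105, 218]]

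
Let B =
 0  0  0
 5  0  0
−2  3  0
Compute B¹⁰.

B is strictly triangular, hence nilpotent: B³ = 0, so B¹⁰ = 0.

[[0, 0, 0], [0, 0, 0], [0, 0, 0]]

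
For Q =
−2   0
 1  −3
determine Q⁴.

[[16, 0], [−65, 81]]

tr Q = −5 and det Q = 6, so the characteristic polynomial is λ² − (−5)λ + (6) with roots −3 and −2.
Eigenvectors give P = [[0, 1], [−1, 1]] with P⁻¹ = [[1, −1], [1, 0]], and Q = P·diag(−3, −2)·P⁻¹.
Then Q⁴ = P·diag(81, 16)·P⁻¹ = [[0, 16], [−81, 16]] · [[1, −1], [1, 0]] = [[16, 0], [−65, 81]].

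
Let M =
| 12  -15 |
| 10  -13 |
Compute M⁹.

[[40902, -60585], [40390, -60073]]

tr M = -1 and det M = -6, so the characteristic polynomial is λ² − (-1)λ + (-6) with roots 2 and -3.
Eigenvectors give P = [[3, 1], [2, 1]] with P⁻¹ = [[1, -1], [-2, 3]], and M = P·diag(2, -3)·P⁻¹.
Then M⁹ = P·diag(512, -19683)·P⁻¹ = [[1536, -19683], [1024, -19683]] · [[1, -1], [-2, 3]] = [[40902, -60585], [40390, -60073]].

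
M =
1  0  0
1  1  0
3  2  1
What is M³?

[[1, 0, 0], [3, 1, 0], [15, 6, 1]]

M = I + N where N = [[0, 0, 0], [1, 0, 0], [3, 2, 0]] is strictly lower-triangular, so N³ = 0.
(I + N)³ = I + 3·N + 3·N² = [[1, 0, 0], [3, 1, 0], [15, 6, 1]].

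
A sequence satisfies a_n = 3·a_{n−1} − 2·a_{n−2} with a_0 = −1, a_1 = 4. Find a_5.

154

With companion matrix M = [[3, −2], [1, 0]], [a_n, a_{n−1}]ᵀ = M·[a_{n−1}, a_{n−2}]ᵀ, so [a_5, a_4]ᵀ = M^4·[a_1, a_0]ᵀ.
M^4 = [[31, −30], [15, −14]], giving [a_5, a_4]ᵀ = [[154], [74]].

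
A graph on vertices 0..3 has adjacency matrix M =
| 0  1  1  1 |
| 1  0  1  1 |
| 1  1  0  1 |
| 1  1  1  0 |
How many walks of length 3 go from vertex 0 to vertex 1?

The number of length-3 walks from vertex 0 to vertex 1 is entry (0,1) of M^3, where M is the adjacency matrix.
M^2 = [[3, 2, 2, 2], [2, 3, 2, 2], [2, 2, 3, 2], [2, 2, 2, 3]]
M^3 = [[6, 7, 7, 7], [7, 6, 7, 7], [7, 7, 6, 7], [7, 7, 7, 6]]

7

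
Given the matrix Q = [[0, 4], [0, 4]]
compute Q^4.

[[0, 256], [0, 256]]

Q^2 = [[0, 16], [0, 16]]
Q^3 = [[0, 64], [0, 64]]
Q^4 = [[0, 256], [0, 256]]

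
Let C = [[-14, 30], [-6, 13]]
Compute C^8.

tr C = -1 and det C = -2, so the characteristic polynomial is λ² − (-1)λ + (-2) with roots 1 and -2.
Eigenvectors give P = [[2, 5], [1, 2]] with P⁻¹ = [[-2, 5], [1, -2]], and C = P·diag(1, -2)·P⁻¹.
Then C^8 = P·diag(1, 256)·P⁻¹ = [[2, 1280], [1, 512]] · [[-2, 5], [1, -2]] = [[1276, -2550], [510, -1019]].

[[1276, -2550], [510, -1019]]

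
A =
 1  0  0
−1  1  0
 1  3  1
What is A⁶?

[[1, 0, 0], [−6, 1, 0], [−39, 18, 1]]

A = I + N where N = [[0, 0, 0], [−1, 0, 0], [1, 3, 0]] is strictly lower-triangular, so N³ = 0.
(I + N)⁶ = I + 6·N + 15·N² = [[1, 0, 0], [−6, 1, 0], [−39, 18, 1]].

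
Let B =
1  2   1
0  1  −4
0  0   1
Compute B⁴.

B = I + N where N = [[0, 2, 1], [0, 0, −4], [0, 0, 0]] is strictly upper-triangular, so N³ = 0.
(I + N)⁴ = I + 4·N + 6·N² = [[1, 8, −44], [0, 1, −16], [0, 0, 1]].

[[1, 8, −44], [0, 1, −16], [0, 0, 1]]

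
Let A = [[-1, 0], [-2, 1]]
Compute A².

[[1, 0], [0, 1]]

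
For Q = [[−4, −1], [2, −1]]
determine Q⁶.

tr Q = −5 and det Q = 6, so the characteristic polynomial is λ² − (−5)λ + (6) with roots −3 and −2.
Eigenvectors give P = [[−1, 1], [1, −2]] with P⁻¹ = [[−2, −1], [−1, −1]], and Q = P·diag(−3, −2)·P⁻¹.
Then Q⁶ = P·diag(729, 64)·P⁻¹ = [[−729, 64], [729, −128]] · [[−2, −1], [−1, −1]] = [[1394, 665], [−1330, −601]].

[[1394, 665], [−1330, −601]]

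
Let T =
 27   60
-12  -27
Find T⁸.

tr T = 0 and det T = -9, so the characteristic polynomial is λ² − (0)λ + (-9) with roots -3 and 3.
Eigenvectors give P = [[2, -5], [-1, 2]] with P⁻¹ = [[-2, -5], [-1, -2]], and T = P·diag(-3, 3)·P⁻¹.
Then T⁸ = P·diag(6561, 6561)·P⁻¹ = [[13122, -32805], [-6561, 13122]] · [[-2, -5], [-1, -2]] = [[6561, 0], [0, 6561]].

[[6561, 0], [0, 6561]]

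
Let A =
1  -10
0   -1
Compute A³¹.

A² = I (check: tr A = 0 and det A = -1), so A³¹ = A since 31 is odd.

[[1, -10], [0, -1]]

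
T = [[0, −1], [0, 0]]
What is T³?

[[0, 0], [0, 0]]

T is strictly triangular, hence nilpotent: T² = 0, so T³ = 0.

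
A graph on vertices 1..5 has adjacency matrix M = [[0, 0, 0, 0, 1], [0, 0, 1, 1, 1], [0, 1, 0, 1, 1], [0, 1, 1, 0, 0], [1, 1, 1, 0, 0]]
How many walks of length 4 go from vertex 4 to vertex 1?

2

The number of length-4 walks from vertex 4 to vertex 1 is entry (4,1) of M⁴, where M is the adjacency matrix.
M² = [[1, 1, 1, 0, 0], [1, 3, 2, 1, 1], [1, 2, 3, 1, 1], [0, 1, 1, 2, 2], [0, 1, 1, 2, 3]]
M³ = [[0, 1, 1, 2, 3], [1, 4, 5, 5, 6], [1, 5, 4, 5, 6], [2, 5, 5, 2, 2], [3, 6, 6, 2, 2]]
M⁴ = [[3, 6, 6, 2, 2], [6, 16, 15, 9, 10], [6, 15, 16, 9, 10], [2, 9, 9, 10, 12], [2, 10, 10, 12, 15]]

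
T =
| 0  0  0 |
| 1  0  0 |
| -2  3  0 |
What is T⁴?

[[0, 0, 0], [0, 0, 0], [0, 0, 0]]

T is strictly triangular, hence nilpotent: T³ = 0, so T⁴ = 0.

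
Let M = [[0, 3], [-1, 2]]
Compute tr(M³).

-10

M² = [[-3, 6], [-2, 1]]
M³ = [[-6, 3], [-1, -4]]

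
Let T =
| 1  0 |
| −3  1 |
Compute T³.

[[1, 0], [−9, 1]]

T = I + N where N = [[0, 0], [−3, 0]] is strictly lower-triangular, so N² = 0.
(I + N)³ = I + 3·N = [[1, 0], [−9, 1]].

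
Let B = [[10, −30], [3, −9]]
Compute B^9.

B² = B (a projection; rank 1, trace 1), so B^9 = B.

[[10, −30], [3, −9]]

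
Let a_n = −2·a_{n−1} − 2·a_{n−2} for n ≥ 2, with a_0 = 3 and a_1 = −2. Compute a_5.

With companion matrix T = [[−2, −2], [1, 0]], [a_n, a_{n−1}]ᵀ = T·[a_{n−1}, a_{n−2}]ᵀ, so [a_5, a_4]ᵀ = T^4·[a_1, a_0]ᵀ.
T^4 = [[−4, 0], [0, −4]], giving [a_5, a_4]ᵀ = [[8], [−12]].

8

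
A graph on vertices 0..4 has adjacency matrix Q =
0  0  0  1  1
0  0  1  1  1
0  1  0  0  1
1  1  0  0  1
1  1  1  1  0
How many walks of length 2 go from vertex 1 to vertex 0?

2

The number of length-2 walks from vertex 1 to vertex 0 is entry (1,0) of Q², where Q is the adjacency matrix.
Q² = [[2, 2, 1, 1, 1], [2, 3, 1, 1, 2], [1, 1, 2, 2, 1], [1, 1, 2, 3, 2], [1, 2, 1, 2, 4]]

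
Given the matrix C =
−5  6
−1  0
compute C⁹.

[[−58025, 115026], [−19171, 37830]]

tr C = −5 and det C = 6, so the characteristic polynomial is λ² − (−5)λ + (6) with roots −3 and −2.
Eigenvectors give P = [[−3, −2], [−1, −1]] with P⁻¹ = [[−1, 2], [1, −3]], and C = P·diag(−3, −2)·P⁻¹.
Then C⁹ = P·diag(−19683, −512)·P⁻¹ = [[59049, 1024], [19683, 512]] · [[−1, 2], [1, −3]] = [[−58025, 115026], [−19171, 37830]].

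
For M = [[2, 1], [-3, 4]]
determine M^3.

M^2 = [[1, 6], [-18, 13]]
M^3 = [[-16, 25], [-75, 34]]

[[-16, 25], [-75, 34]]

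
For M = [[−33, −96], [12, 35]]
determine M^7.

[[−17505, −52512], [6564, 19691]]

tr M = 2 and det M = −3, so the characteristic polynomial is λ² − (2)λ + (−3) with roots −1 and 3.
Eigenvectors give P = [[−3, 8], [1, −3]] with P⁻¹ = [[−3, −8], [−1, −3]], and M = P·diag(−1, 3)·P⁻¹.
Then M^7 = P·diag(−1, 2187)·P⁻¹ = [[3, 17496], [−1, −6561]] · [[−3, −8], [−1, −3]] = [[−17505, −52512], [6564, 19691]].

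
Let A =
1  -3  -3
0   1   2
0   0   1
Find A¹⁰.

[[1, -30, -300], [0, 1, 20], [0, 0, 1]]

A = I + N where N = [[0, -3, -3], [0, 0, 2], [0, 0, 0]] is strictly upper-triangular, so N³ = 0.
(I + N)¹⁰ = I + 10·N + 45·N² = [[1, -30, -300], [0, 1, 20], [0, 0, 1]].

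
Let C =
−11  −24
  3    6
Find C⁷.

[[−18659, −49416], [6177, 16344]]

tr C = −5 and det C = 6, so the characteristic polynomial is λ² − (−5)λ + (6) with roots −2 and −3.
Eigenvectors give P = [[−8, −3], [3, 1]] with P⁻¹ = [[1, 3], [−3, −8]], and C = P·diag(−2, −3)·P⁻¹.
Then C⁷ = P·diag(−128, −2187)·P⁻¹ = [[1024, 6561], [−384, −2187]] · [[1, 3], [−3, −8]] = [[−18659, −49416], [6177, 16344]].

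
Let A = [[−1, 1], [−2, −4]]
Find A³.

[[11, 19], [−38, −46]]

tr A = −5 and det A = 6, so the characteristic polynomial is λ² − (−5)λ + (6) with roots −2 and −3.
Eigenvectors give P = [[1, 1], [−1, −2]] with P⁻¹ = [[2, 1], [−1, −1]], and A = P·diag(−2, −3)·P⁻¹.
Then A³ = P·diag(−8, −27)·P⁻¹ = [[−8, −27], [8, 54]] · [[2, 1], [−1, −1]] = [[11, 19], [−38, −46]].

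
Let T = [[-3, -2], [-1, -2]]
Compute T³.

[[-43, -42], [-21, -22]]

T² = [[11, 10], [5, 6]]
T³ = [[-43, -42], [-21, -22]]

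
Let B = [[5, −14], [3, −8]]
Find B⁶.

tr B = −3 and det B = 2, so the characteristic polynomial is λ² − (−3)λ + (2) with roots −1 and −2.
Eigenvectors give P = [[7, −2], [3, −1]] with P⁻¹ = [[1, −2], [3, −7]], and B = P·diag(−1, −2)·P⁻¹.
Then B⁶ = P·diag(1, 64)·P⁻¹ = [[7, −128], [3, −64]] · [[1, −2], [3, −7]] = [[−377, 882], [−189, 442]].

[[−377, 882], [−189, 442]]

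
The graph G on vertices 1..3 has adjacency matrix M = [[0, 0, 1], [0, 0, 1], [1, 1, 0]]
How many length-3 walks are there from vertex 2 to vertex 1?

The number of length-3 walks from vertex 2 to vertex 1 is entry (2,1) of M³, where M is the adjacency matrix.
M² = [[1, 1, 0], [1, 1, 0], [0, 0, 2]]
M³ = [[0, 0, 2], [0, 0, 2], [2, 2, 0]]

0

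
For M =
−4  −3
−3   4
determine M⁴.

M² = [[25, 0], [0, 25]]
M³ = [[−100, −75], [−75, 100]]
M⁴ = [[625, 0], [0, 625]]

[[625, 0], [0, 625]]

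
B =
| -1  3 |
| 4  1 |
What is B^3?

[[-13, 39], [52, 13]]

B^2 = [[13, 0], [0, 13]]
B^3 = [[-13, 39], [52, 13]]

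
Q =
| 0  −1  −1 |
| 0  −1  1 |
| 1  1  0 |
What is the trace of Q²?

1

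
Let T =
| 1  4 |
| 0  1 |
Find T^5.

T = I + N where N = [[0, 4], [0, 0]] is strictly upper-triangular, so N^2 = 0.
(I + N)^5 = I + 5·N = [[1, 20], [0, 1]].

[[1, 20], [0, 1]]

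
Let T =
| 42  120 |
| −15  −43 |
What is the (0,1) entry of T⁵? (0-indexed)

tr T = −1 and det T = −6, so the characteristic polynomial is λ² − (−1)λ + (−6) with roots 2 and −3.
Eigenvectors give P = [[−3, −8], [1, 3]] with P⁻¹ = [[−3, −8], [1, 3]], and T = P·diag(2, −3)·P⁻¹.
Then T⁵ = P·diag(32, −243)·P⁻¹ = [[−96, 1944], [32, −729]] · [[−3, −8], [1, 3]] = [[2232, 6600], [−825, −2443]].

6600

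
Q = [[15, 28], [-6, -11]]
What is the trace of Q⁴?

tr Q = 4 and det Q = 3, so the characteristic polynomial is λ² − (4)λ + (3) with roots 3 and 1.
Eigenvectors give P = [[7, -2], [-3, 1]] with P⁻¹ = [[1, 2], [3, 7]], and Q = P·diag(3, 1)·P⁻¹.
Then Q⁴ = P·diag(81, 1)·P⁻¹ = [[567, -2], [-243, 1]] · [[1, 2], [3, 7]] = [[561, 1120], [-240, -479]].

82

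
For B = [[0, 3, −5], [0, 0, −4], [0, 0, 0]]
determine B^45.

B is strictly triangular, hence nilpotent: B^3 = 0, so B^45 = 0.

[[0, 0, 0], [0, 0, 0], [0, 0, 0]]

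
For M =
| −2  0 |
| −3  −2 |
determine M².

[[4, 0], [12, 4]]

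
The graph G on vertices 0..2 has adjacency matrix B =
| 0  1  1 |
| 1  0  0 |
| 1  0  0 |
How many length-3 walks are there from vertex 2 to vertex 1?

0

The number of length-3 walks from vertex 2 to vertex 1 is entry (2,1) of B^3, where B is the adjacency matrix.
B^2 = [[2, 0, 0], [0, 1, 1], [0, 1, 1]]
B^3 = [[0, 2, 2], [2, 0, 0], [2, 0, 0]]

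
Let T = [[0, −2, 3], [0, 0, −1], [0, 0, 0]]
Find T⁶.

T is strictly triangular, hence nilpotent: T³ = 0, so T⁶ = 0.

[[0, 0, 0], [0, 0, 0], [0, 0, 0]]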